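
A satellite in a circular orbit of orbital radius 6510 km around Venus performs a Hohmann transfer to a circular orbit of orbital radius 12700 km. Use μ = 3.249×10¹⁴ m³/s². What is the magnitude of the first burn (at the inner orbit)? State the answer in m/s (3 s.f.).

r₁ = 6510 km = 6.510×10⁶ m.
r₂ = 12700 km = 1.270×10⁷ m.
Transfer ellipse a_t = (r₁ + r₂)/2 = 9.605×10⁶ m.
At r₁: circular v_c1 = √(μ/r₁) = 7065 m/s; transfer-periapsis v_p = √[μ(2/r₁ − 1/a_t)] = 8123 m/s.
Δv₁ = v_p − v_c1 = 1059 m/s.

Δv ≈ 1060 m/s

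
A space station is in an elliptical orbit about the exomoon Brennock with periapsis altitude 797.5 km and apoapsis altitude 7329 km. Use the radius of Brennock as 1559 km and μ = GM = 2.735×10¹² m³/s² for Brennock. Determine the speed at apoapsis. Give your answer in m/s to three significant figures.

r_p = 1559 + 797.5 = 2356.5 km = 2.3565×10⁶ m.
r_a = 1559 + 7329 = 8888.0 km = 8.8880×10⁶ m.
Semi-major axis a = (r_p + r_a)/2 = 5622.2 km = 5.622×10⁶ m.
Vis-viva: v² = μ(2/r − 1/a) = 2.735×10¹² × (2.250×10⁻⁷ − 1.779×10⁻⁷) = 1.290×10⁵ m²/s².
v = 359.1 m/s.

v ≈ 359 m/s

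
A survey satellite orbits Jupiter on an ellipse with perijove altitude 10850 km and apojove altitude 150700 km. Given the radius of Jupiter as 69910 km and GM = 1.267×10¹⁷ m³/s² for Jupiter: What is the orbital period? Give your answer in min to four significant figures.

T ≈ 544.2 min

r_p = 69910 + 10850 = 80760 km = 8.0760×10⁷ m.
r_a = 69910 + 150700 = 220610 km = 2.2061×10⁸ m.
Semi-major axis a = (r_p + r_a)/2 = (80760 + 2.2061×10⁵)/2 = 1.5068×10⁵ km = 1.507×10⁸ m.
By Kepler's third law T = 2π√(a³/μ) = 2π × 5.197×10³ = 3.265×10⁴ s.
= 544.2 min.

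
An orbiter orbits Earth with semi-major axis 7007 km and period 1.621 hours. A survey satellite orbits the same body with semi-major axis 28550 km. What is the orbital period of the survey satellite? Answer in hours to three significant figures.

T₂ ≈ 13.3 hours

Kepler's third law: T² ∝ a³, so T₂ = T₁ (a₂/a₁)^(3/2).
a₂/a₁ = 4.074, (a₂/a₁)^(3/2) = 8.225.
T₂ = 1.621 × 8.225 = 13.33 hours.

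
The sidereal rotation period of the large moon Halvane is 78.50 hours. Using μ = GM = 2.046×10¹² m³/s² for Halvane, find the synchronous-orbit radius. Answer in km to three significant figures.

T = 78.50 hours = 2.826×10⁵ s.
A synchronous orbit has period T, so by Kepler's third law a = (μT²/4π²)^(1/3).
μT²/4π² = 2.046×10¹² × (2.826×10⁵)² / 39.48 = 4.139×10²¹ m³.
a = 1.606×10⁷ m = 16056 km.

r_sync ≈ 16100 km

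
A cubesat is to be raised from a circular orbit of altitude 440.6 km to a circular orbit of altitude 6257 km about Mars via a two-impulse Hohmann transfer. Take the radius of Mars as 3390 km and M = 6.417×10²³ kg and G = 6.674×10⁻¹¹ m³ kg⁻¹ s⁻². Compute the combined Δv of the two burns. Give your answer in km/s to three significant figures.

Δv_total ≈ 1.18 km/s

μ = GM = 6.674×10⁻¹¹ × 6.417×10²³ = 4.283×10¹³ m³/s².
r₁ = 3390 + 440.6 = 3830.6 km = 3.8306×10⁶ m.
r₂ = 3390 + 6257 = 9647.0 km = 9.6470×10⁶ m.
Transfer ellipse a_t = (r₁ + r₂)/2 = 6.739×10⁶ m.
At r₁: circular v_c1 = √(μ/r₁) = 3344 m/s; transfer-periapsis v_p = √[μ(2/r₁ − 1/a_t)] = 4001 m/s.
Δv₁ = v_p − v_c1 = 657.0 m/s.
At r₂: circular v_c2 = √(μ/r₂) = 2107 m/s; transfer-apoapsis v_a = √[μ(2/r₂ − 1/a_t)] = 1589 m/s.
Δv₂ = v_c2 − v_a = 518.4 m/s.
Total Δv = Δv₁ + Δv₂ = 1175 m/s = 1.175 km/s.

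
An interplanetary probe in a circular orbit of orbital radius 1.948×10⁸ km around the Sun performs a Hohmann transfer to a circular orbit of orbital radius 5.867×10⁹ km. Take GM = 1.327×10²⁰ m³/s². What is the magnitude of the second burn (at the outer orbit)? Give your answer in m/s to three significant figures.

Δv ≈ 3550 m/s

r₁ = 1.948×10⁸ km = 1.948×10¹¹ m.
r₂ = 5.867×10⁹ km = 5.867×10¹² m.
Transfer ellipse a_t = (r₁ + r₂)/2 = 3.031×10¹² m.
At r₁: circular v_c1 = √(μ/r₁) = 26100 m/s; transfer-perihelion v_p = √[μ(2/r₁ − 1/a_t)] = 36310 m/s.
At r₂: circular v_c2 = √(μ/r₂) = 4756 m/s; transfer-aphelion v_a = √[μ(2/r₂ − 1/a_t)] = 1206 m/s.
Δv₂ = v_c2 − v_a = 3550 m/s.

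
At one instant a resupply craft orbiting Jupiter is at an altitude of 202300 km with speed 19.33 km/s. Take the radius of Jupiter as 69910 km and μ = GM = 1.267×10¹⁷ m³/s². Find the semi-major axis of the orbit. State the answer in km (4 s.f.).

a ≈ 2.274×10⁵ km

r = 69910 + 202300 = 2.7221×10⁵ km = 2.722×10⁸ m.
Specific orbital energy ε = v²/2 − μ/r = (19330)²/2 − 1.267×10¹⁷/2.722×10⁸ = -2.786×10⁸ J/kg.
Since ε = −μ/(2a), a = −μ/(2ε) = 2.274×10⁸ m = 2.2737×10⁵ km.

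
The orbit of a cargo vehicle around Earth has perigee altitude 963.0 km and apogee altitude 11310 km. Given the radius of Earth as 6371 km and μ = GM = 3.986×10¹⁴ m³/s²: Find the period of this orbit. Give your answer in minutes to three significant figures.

T ≈ 232 minutes

r_p = 6371 + 963.0 = 7334.0 km = 7.3340×10⁶ m.
r_a = 6371 + 11310 = 17681 km = 1.7681×10⁷ m.
Semi-major axis a = (r_p + r_a)/2 = (7334.0 + 17681)/2 = 12508 km = 1.251×10⁷ m.
By Kepler's third law T = 2π√(a³/μ) = 2π × 2.216×10³ = 1.392×10⁴ s.
= 232.0 minutes.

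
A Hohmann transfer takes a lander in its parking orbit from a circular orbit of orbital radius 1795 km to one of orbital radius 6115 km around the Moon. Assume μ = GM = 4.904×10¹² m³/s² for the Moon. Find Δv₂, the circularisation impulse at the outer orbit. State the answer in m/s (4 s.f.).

r₁ = 1795 km = 1.795×10⁶ m.
r₂ = 6115 km = 6.115×10⁶ m.
Transfer ellipse a_t = (r₁ + r₂)/2 = 3.955×10⁶ m.
At r₁: circular v_c1 = √(μ/r₁) = 1653 m/s; transfer-perilune v_p = √[μ(2/r₁ − 1/a_t)] = 2055 m/s.
At r₂: circular v_c2 = √(μ/r₂) = 895.5 m/s; transfer-apolune v_a = √[μ(2/r₂ − 1/a_t)] = 603.3 m/s.
Δv₂ = v_c2 − v_a = 292.2 m/s.

Δv ≈ 292.2 m/s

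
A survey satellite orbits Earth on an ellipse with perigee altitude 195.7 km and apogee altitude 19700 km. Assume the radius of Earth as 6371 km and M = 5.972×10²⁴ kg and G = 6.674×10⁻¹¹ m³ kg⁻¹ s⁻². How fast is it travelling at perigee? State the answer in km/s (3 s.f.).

v ≈ 9.85 km/s

μ = GM = 6.674×10⁻¹¹ × 5.972×10²⁴ = 3.986×10¹⁴ m³/s².
r_p = 6371 + 195.7 = 6566.7 km = 6.5667×10⁶ m.
r_a = 6371 + 19700 = 26071 km = 2.6071×10⁷ m.
Semi-major axis a = (r_p + r_a)/2 = 16319 km = 1.632×10⁷ m.
Vis-viva: v² = μ(2/r − 1/a) = 3.986×10¹⁴ × (3.046×10⁻⁷ − 6.128×10⁻⁸) = 9.697×10⁷ m²/s².
v = 9847 m/s = 9.847 km/s.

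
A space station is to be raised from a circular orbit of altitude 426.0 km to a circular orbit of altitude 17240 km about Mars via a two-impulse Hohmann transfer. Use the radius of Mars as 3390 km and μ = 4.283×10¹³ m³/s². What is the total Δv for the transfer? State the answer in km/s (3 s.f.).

Δv_total ≈ 1.64 km/s

r₁ = 3390 + 426.0 = 3816.0 km = 3.8160×10⁶ m.
r₂ = 3390 + 17240 = 20630 km = 2.0630×10⁷ m.
Transfer ellipse a_t = (r₁ + r₂)/2 = 1.222×10⁷ m.
At r₁: circular v_c1 = √(μ/r₁) = 3350 m/s; transfer-periapsis v_p = √[μ(2/r₁ − 1/a_t)] = 4352 m/s.
Δv₁ = v_p − v_c1 = 1002 m/s.
At r₂: circular v_c2 = √(μ/r₂) = 1441 m/s; transfer-apoapsis v_a = √[μ(2/r₂ − 1/a_t)] = 805.1 m/s.
Δv₂ = v_c2 − v_a = 635.8 m/s.
Total Δv = Δv₁ + Δv₂ = 1638 m/s = 1.638 km/s.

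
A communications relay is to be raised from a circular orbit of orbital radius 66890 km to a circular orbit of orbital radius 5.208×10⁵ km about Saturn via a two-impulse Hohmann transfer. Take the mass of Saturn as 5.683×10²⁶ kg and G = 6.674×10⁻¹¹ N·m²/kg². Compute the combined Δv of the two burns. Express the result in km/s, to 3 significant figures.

μ = GM = 6.674×10⁻¹¹ × 5.683×10²⁶ = 3.793×10¹⁶ m³/s².
r₁ = 66890 km = 6.689×10⁷ m.
r₂ = 5.208×10⁵ km = 5.208×10⁸ m.
Transfer ellipse a_t = (r₁ + r₂)/2 = 2.938×10⁸ m.
At r₁: circular v_c1 = √(μ/r₁) = 23810 m/s; transfer-perikrone v_p = √[μ(2/r₁ − 1/a_t)] = 31700 m/s.
Δv₁ = v_p − v_c1 = 7889 m/s.
At r₂: circular v_c2 = √(μ/r₂) = 8534 m/s; transfer-apokrone v_a = √[μ(2/r₂ − 1/a_t)] = 4072 m/s.
Δv₂ = v_c2 − v_a = 4462 m/s.
Total Δv = Δv₁ + Δv₂ = 12350 m/s = 12.35 km/s.

Δv_total ≈ 12.4 km/s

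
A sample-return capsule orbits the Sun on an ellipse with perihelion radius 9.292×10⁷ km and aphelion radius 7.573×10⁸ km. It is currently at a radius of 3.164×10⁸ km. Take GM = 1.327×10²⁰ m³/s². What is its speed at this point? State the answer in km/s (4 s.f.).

v ≈ 22.95 km/s

Semi-major axis a = (r_p + r_a)/2 = 4.2511×10⁸ km = 4.251×10¹¹ m.
Vis-viva: v² = μ(2/r − 1/a) = 1.327×10²⁰ × (6.321×10⁻¹² − 2.352×10⁻¹²) = 5.267×10⁸ m²/s².
v = 22950 m/s = 22.95 km/s.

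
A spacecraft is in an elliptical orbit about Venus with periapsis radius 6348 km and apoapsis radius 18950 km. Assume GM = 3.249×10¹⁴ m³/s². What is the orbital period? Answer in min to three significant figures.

Semi-major axis a = (r_p + r_a)/2 = (6348.0 + 18950)/2 = 12649 km = 1.265×10⁷ m.
By Kepler's third law T = 2π√(a³/μ) = 2π × 2.496×10³ = 1.568×10⁴ s.
= 261.4 min.

T ≈ 261 min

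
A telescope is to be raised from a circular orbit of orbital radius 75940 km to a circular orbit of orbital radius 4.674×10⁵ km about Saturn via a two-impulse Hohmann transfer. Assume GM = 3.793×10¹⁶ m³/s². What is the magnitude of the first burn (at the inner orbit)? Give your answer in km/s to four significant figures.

r₁ = 75940 km = 7.594×10⁷ m.
r₂ = 4.674×10⁵ km = 4.674×10⁸ m.
Transfer ellipse a_t = (r₁ + r₂)/2 = 2.717×10⁸ m.
At r₁: circular v_c1 = √(μ/r₁) = 22350 m/s; transfer-perikrone v_p = √[μ(2/r₁ − 1/a_t)] = 29310 m/s.
Δv₁ = v_p − v_c1 = 6965 m/s.
= 6.965 km/s.

Δv ≈ 6.965 km/s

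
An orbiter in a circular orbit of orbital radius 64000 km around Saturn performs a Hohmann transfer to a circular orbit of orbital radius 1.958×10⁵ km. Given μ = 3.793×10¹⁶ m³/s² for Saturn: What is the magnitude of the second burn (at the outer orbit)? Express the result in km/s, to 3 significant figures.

Δv ≈ 4.15 km/s

r₁ = 64000 km = 6.400×10⁷ m.
r₂ = 1.958×10⁵ km = 1.958×10⁸ m.
Transfer ellipse a_t = (r₁ + r₂)/2 = 1.299×10⁸ m.
At r₁: circular v_c1 = √(μ/r₁) = 24340 m/s; transfer-perikrone v_p = √[μ(2/r₁ − 1/a_t)] = 29890 m/s.
At r₂: circular v_c2 = √(μ/r₂) = 13920 m/s; transfer-apokrone v_a = √[μ(2/r₂ − 1/a_t)] = 9769 m/s.
Δv₂ = v_c2 − v_a = 4149 m/s.
= 4.149 km/s.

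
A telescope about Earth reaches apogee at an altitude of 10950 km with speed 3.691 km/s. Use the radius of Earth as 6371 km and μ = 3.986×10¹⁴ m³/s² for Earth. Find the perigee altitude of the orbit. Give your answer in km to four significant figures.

perigee altitude ≈ 911.7 km

r_a = 6371 + 10950 = 17321 km = 1.732×10⁷ m.
Specific energy ε = v²/2 − μ/r = -1.620×10⁷ J/kg, so a = −μ/(2ε) = 1.230×10⁷ m.
The apsides satisfy r_p + r_a = 2a, so the perigee radius is 2a − r_a = 7.283×10⁶ m = 7282.7 km.
Perigee altitude = 7282.7 − 6371 = 911.74 km.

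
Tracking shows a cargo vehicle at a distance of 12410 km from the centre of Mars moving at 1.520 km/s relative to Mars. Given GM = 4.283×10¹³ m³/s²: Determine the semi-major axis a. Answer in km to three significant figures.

r = 1.241×10⁷ m.
Specific orbital energy ε = v²/2 − μ/r = (1520)²/2 − 4.283×10¹³/1.241×10⁷ = -2.296×10⁶ J/kg.
Since ε = −μ/(2a), a = −μ/(2ε) = 9.327×10⁶ m = 9326.9 km.

a ≈ 9330 km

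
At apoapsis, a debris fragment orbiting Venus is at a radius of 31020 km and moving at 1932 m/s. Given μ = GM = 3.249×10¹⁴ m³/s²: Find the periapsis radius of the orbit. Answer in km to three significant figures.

r_a = 3.102×10⁷ m.
Specific energy ε = v²/2 − μ/r = -8.608×10⁶ J/kg, so a = −μ/(2ε) = 1.887×10⁷ m.
The apsides satisfy r_p + r_a = 2a, so the periapsis radius is 2a − r_a = 6.726×10⁶ m = 6725.8 km.

periapsis radius ≈ 6730 km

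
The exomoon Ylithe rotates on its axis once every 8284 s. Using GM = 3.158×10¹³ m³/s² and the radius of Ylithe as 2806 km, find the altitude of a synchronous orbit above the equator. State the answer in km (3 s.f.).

h_sync ≈ 995 km

A synchronous orbit has period T, so by Kepler's third law a = (μT²/4π²)^(1/3).
μT²/4π² = 3.158×10¹³ × (8.284×10³)² / 39.48 = 5.489×10¹⁹ m³.
a = 3.801×10⁶ m = 3800.5 km.
Altitude h = a − R = 3800.5 − 2806 = 994.53 km.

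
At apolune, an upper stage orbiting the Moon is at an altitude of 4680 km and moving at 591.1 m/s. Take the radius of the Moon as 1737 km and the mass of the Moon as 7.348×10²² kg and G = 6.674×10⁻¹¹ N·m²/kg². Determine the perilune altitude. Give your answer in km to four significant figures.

perilune altitude ≈ 164.6 km

μ = GM = 6.674×10⁻¹¹ × 7.348×10²² = 4.904×10¹² m³/s².
r_a = 1737 + 4680 = 6417.0 km = 6.417×10⁶ m.
Specific energy ε = v²/2 − μ/r = -5.895×10⁵ J/kg, so a = −μ/(2ε) = 4.159×10⁶ m.
The apsides satisfy r_p + r_a = 2a, so the perilune radius is 2a − r_a = 1.902×10⁶ m = 1901.6 km.
Perilune altitude = 1901.6 − 1737 = 164.60 km.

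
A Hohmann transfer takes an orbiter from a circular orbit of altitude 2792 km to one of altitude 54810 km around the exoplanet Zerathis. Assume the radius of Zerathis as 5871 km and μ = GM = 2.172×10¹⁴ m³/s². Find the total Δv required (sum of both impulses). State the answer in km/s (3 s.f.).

Δv_total ≈ 2.56 km/s

r₁ = 5871 + 2792 = 8663.0 km = 8.6630×10⁶ m.
r₂ = 5871 + 54810 = 60681 km = 6.0681×10⁷ m.
Transfer ellipse a_t = (r₁ + r₂)/2 = 3.467×10⁷ m.
At r₁: circular v_c1 = √(μ/r₁) = 5007 m/s; transfer-periapsis v_p = √[μ(2/r₁ − 1/a_t)] = 6624 m/s.
Δv₁ = v_p − v_c1 = 1617 m/s.
At r₂: circular v_c2 = √(μ/r₂) = 1892 m/s; transfer-apoapsis v_a = √[μ(2/r₂ − 1/a_t)] = 945.7 m/s.
Δv₂ = v_c2 − v_a = 946.2 m/s.
Total Δv = Δv₁ + Δv₂ = 2563 m/s = 2.563 km/s.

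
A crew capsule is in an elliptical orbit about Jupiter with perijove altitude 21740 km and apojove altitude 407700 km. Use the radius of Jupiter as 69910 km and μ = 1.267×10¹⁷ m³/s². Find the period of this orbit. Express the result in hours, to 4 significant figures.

r_p = 69910 + 21740 = 91650 km = 9.1650×10⁷ m.
r_a = 69910 + 407700 = 477610 km = 4.7761×10⁸ m.
Semi-major axis a = (r_p + r_a)/2 = (91650 + 4.7761×10⁵)/2 = 2.8463×10⁵ km = 2.846×10⁸ m.
By Kepler's third law T = 2π√(a³/μ) = 2π × 1.349×10⁴ = 8.476×10⁴ s.
= 23.55 hours.

T ≈ 23.55 hours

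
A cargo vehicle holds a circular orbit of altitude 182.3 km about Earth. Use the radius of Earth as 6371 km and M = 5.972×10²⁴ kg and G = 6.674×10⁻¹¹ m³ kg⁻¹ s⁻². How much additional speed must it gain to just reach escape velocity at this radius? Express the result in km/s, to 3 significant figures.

μ = GM = 6.674×10⁻¹¹ × 5.972×10²⁴ = 3.986×10¹⁴ m³/s².
r = 6371 + 182.3 = 6553.3 km = 6.5533×10⁶ m.
Circular speed v_c = √(μ/r) = 7799 m/s.
Escape speed v_esc = √(2μ/r) = √2 × v_c = 11030 m/s.
Δv = v_esc − v_c = 3230 m/s = 3.230 km/s.

Δv ≈ 3.23 km/s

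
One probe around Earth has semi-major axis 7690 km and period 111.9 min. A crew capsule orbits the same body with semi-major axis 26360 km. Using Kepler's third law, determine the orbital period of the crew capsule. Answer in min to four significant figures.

Kepler's third law: T² ∝ a³, so T₂ = T₁ (a₂/a₁)^(3/2).
a₂/a₁ = 3.428, (a₂/a₁)^(3/2) = 6.346.
T₂ = 111.9 × 6.346 = 710.2 min.

T₂ ≈ 710.2 min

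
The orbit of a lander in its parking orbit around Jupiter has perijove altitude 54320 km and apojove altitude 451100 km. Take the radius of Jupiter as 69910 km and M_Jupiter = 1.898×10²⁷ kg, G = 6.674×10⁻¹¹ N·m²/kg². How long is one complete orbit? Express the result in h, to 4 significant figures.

μ = GM = 6.674×10⁻¹¹ × 1.898×10²⁷ = 1.267×10¹⁷ m³/s².
r_p = 69910 + 54320 = 124230 km = 1.2423×10⁸ m.
r_a = 69910 + 451100 = 521010 km = 5.2101×10⁸ m.
Semi-major axis a = (r_p + r_a)/2 = (1.2423×10⁵ + 5.2101×10⁵)/2 = 3.2262×10⁵ km = 3.226×10⁸ m.
By Kepler's third law T = 2π√(a³/μ) = 2π × 1.628×10⁴ = 1.023×10⁵ s.
= 28.42 h.

T ≈ 28.42 h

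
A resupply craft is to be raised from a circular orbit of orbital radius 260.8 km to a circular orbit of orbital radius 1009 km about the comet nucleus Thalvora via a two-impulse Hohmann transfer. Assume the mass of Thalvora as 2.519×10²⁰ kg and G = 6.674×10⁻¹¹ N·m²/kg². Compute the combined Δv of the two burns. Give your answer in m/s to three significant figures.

Δv_total ≈ 113 m/s

μ = GM = 6.674×10⁻¹¹ × 2.519×10²⁰ = 1.681×10¹⁰ m³/s².
r₁ = 260.8 km = 2.608×10⁵ m.
r₂ = 1009 km = 1.009×10⁶ m.
Transfer ellipse a_t = (r₁ + r₂)/2 = 6.349×10⁵ m.
At r₁: circular v_c1 = √(μ/r₁) = 253.9 m/s; transfer-periapsis v_p = √[μ(2/r₁ − 1/a_t)] = 320.1 m/s.
Δv₁ = v_p − v_c1 = 66.18 m/s.
At r₂: circular v_c2 = √(μ/r₂) = 129.1 m/s; transfer-apoapsis v_a = √[μ(2/r₂ − 1/a_t)] = 82.73 m/s.
Δv₂ = v_c2 − v_a = 46.35 m/s.
Total Δv = Δv₁ + Δv₂ = 112.5 m/s.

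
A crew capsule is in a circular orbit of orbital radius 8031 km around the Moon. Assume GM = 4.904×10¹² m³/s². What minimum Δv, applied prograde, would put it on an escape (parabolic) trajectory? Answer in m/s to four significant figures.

Δv ≈ 323.7 m/s

r = 8031 km = 8.031×10⁶ m.
Circular speed v_c = √(μ/r) = 781.4 m/s.
Escape speed v_esc = √(2μ/r) = √2 × v_c = 1105 m/s.
Δv = v_esc − v_c = 323.7 m/s.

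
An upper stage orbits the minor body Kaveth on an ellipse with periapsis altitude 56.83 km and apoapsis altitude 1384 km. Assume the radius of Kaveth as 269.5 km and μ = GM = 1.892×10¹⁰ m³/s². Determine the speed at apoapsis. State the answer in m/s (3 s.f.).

v ≈ 61.4 m/s

r_p = 269.5 + 56.83 = 326.33 km = 3.2633×10⁵ m.
r_a = 269.5 + 1384 = 1653.5 km = 1.6535×10⁶ m.
Semi-major axis a = (r_p + r_a)/2 = 989.91 km = 9.899×10⁵ m.
Vis-viva: v² = μ(2/r − 1/a) = 1.892×10¹⁰ × (1.210×10⁻⁶ − 1.010×10⁻⁶) = 3.772×10³ m²/s².
v = 61.42 m/s.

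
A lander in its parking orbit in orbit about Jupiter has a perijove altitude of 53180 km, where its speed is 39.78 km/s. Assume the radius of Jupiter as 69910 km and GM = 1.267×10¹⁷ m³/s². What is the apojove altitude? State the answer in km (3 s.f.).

apojove altitude ≈ 3.39×10⁵ km

r_p = 69910 + 53180 = 1.2309×10⁵ km = 1.231×10⁸ m.
Specific energy ε = v²/2 − μ/r = -2.381×10⁸ J/kg, so a = −μ/(2ε) = 2.661×10⁸ m.
The apsides satisfy r_p + r_a = 2a, so the apojove radius is 2a − r_p = 4.090×10⁸ m = 4.0903×10⁵ km.
Apojove altitude = 4.0903×10⁵ − 69910 = 3.3912×10⁵ km.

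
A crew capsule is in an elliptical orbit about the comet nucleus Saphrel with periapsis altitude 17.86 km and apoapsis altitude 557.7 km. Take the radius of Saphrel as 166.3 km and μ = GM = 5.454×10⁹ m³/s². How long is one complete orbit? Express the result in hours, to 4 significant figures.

T ≈ 7.231 hours

r_p = 166.3 + 17.86 = 184.16 km = 1.8416×10⁵ m.
r_a = 166.3 + 557.7 = 724.00 km = 7.2400×10⁵ m.
Semi-major axis a = (r_p + r_a)/2 = (184.16 + 724.00)/2 = 454.08 km = 4.541×10⁵ m.
By Kepler's third law T = 2π√(a³/μ) = 2π × 4.143×10³ = 2.603×10⁴ s.
= 7.231 hours.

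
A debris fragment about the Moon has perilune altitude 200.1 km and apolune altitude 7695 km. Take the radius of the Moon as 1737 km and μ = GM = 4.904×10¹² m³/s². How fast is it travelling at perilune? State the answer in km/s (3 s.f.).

v ≈ 2.05 km/s

r_p = 1737 + 200.1 = 1937.1 km = 1.9371×10⁶ m.
r_a = 1737 + 7695 = 9432.0 km = 9.4320×10⁶ m.
Semi-major axis a = (r_p + r_a)/2 = 5684.6 km = 5.685×10⁶ m.
Vis-viva: v² = μ(2/r − 1/a) = 4.904×10¹² × (1.032×10⁻⁶ − 1.759×10⁻⁷) = 4.201×10⁶ m²/s².
v = 2050 m/s = 2.050 km/s.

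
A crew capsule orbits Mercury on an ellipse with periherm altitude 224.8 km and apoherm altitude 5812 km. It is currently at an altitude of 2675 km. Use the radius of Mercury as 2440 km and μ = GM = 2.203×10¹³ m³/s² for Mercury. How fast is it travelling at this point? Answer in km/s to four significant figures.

v ≈ 2.140 km/s

r_p = 2440 + 224.8 = 2664.8 km = 2.6648×10⁶ m.
r_a = 2440 + 5812 = 8252.0 km = 8.2520×10⁶ m.
r = 2440 + 2675 = 5115.0 km = 5.115×10⁶ m.
Semi-major axis a = (r_p + r_a)/2 = 5458.4 km = 5.458×10⁶ m.
Vis-viva: v² = μ(2/r − 1/a) = 2.203×10¹³ × (3.910×10⁻⁷ − 1.832×10⁻⁷) = 4.578×10⁶ m²/s².
v = 2140 m/s = 2.140 km/s.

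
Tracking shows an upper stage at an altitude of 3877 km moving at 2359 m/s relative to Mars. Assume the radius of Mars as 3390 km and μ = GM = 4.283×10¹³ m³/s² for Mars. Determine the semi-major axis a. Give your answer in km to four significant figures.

a ≈ 6883 km

r = 3390 + 3877 = 7267.0 km = 7.267×10⁶ m.
Specific orbital energy ε = v²/2 − μ/r = (2359)²/2 − 4.283×10¹³/7.267×10⁶ = -3.111×10⁶ J/kg.
Since ε = −μ/(2a), a = −μ/(2ε) = 6.883×10⁶ m = 6882.9 km.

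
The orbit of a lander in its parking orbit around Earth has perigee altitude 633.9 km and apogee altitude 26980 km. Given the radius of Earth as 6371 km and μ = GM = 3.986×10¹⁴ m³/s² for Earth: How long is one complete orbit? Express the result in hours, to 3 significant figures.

T ≈ 7.92 hours

r_p = 6371 + 633.9 = 7004.9 km = 7.0049×10⁶ m.
r_a = 6371 + 26980 = 33351 km = 3.3351×10⁷ m.
Semi-major axis a = (r_p + r_a)/2 = (7004.9 + 33351)/2 = 20178 km = 2.018×10⁷ m.
By Kepler's third law T = 2π√(a³/μ) = 2π × 4.540×10³ = 2.853×10⁴ s.
= 7.924 hours.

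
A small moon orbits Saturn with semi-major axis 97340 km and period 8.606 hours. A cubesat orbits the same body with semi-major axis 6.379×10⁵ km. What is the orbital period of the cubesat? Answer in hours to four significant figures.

T₂ ≈ 144.4 hours

Kepler's third law: T² ∝ a³, so T₂ = T₁ (a₂/a₁)^(3/2).
a₂/a₁ = 6.553, (a₂/a₁)^(3/2) = 16.78.
T₂ = 8.606 × 16.78 = 144.4 hours.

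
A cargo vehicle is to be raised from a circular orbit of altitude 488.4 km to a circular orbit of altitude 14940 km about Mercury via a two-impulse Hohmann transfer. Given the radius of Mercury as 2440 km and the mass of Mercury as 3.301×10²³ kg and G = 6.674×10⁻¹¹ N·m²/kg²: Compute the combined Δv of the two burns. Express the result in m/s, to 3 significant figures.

Δv_total ≈ 1370 m/s

μ = GM = 6.674×10⁻¹¹ × 3.301×10²³ = 2.203×10¹³ m³/s².
r₁ = 2440 + 488.4 = 2928.4 km = 2.9284×10⁶ m.
r₂ = 2440 + 14940 = 17380 km = 1.7380×10⁷ m.
Transfer ellipse a_t = (r₁ + r₂)/2 = 1.015×10⁷ m.
At r₁: circular v_c1 = √(μ/r₁) = 2743 m/s; transfer-periherm v_p = √[μ(2/r₁ − 1/a_t)] = 3588 m/s.
Δv₁ = v_p − v_c1 = 845.6 m/s.
At r₂: circular v_c2 = √(μ/r₂) = 1126 m/s; transfer-apoherm v_a = √[μ(2/r₂ − 1/a_t)] = 604.6 m/s.
Δv₂ = v_c2 − v_a = 521.3 m/s.
Total Δv = Δv₁ + Δv₂ = 1367 m/s.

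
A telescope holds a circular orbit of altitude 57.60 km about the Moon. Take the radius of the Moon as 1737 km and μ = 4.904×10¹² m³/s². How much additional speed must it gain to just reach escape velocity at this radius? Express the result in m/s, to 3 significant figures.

r = 1737 + 57.60 = 1794.6 km = 1.7946×10⁶ m.
Circular speed v_c = √(μ/r) = 1653 m/s.
Escape speed v_esc = √(2μ/r) = √2 × v_c = 2338 m/s.
Δv = v_esc − v_c = 684.7 m/s.

Δv ≈ 685 m/s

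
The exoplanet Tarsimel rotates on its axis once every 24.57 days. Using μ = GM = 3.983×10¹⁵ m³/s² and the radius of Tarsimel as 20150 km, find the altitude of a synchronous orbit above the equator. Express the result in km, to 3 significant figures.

h_sync ≈ 7.49×10⁵ km

T = 24.57 days = 2.123×10⁶ s.
A synchronous orbit has period T, so by Kepler's third law a = (μT²/4π²)^(1/3).
μT²/4π² = 3.983×10¹⁵ × (2.123×10⁶)² / 39.48 = 4.547×10²⁶ m³.
a = 7.689×10⁸ m = 7.6895×10⁵ km.
Altitude h = a − R = 7.6895×10⁵ − 20150 = 7.4880×10⁵ km.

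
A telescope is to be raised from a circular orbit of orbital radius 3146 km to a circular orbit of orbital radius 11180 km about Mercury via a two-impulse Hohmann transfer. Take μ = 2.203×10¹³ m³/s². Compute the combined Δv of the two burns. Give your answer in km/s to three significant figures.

Δv_total ≈ 1.13 km/s

r₁ = 3146 km = 3.146×10⁶ m.
r₂ = 11180 km = 1.118×10⁷ m.
Transfer ellipse a_t = (r₁ + r₂)/2 = 7.163×10⁶ m.
At r₁: circular v_c1 = √(μ/r₁) = 2646 m/s; transfer-periherm v_p = √[μ(2/r₁ − 1/a_t)] = 3306 m/s.
Δv₁ = v_p − v_c1 = 659.8 m/s.
At r₂: circular v_c2 = √(μ/r₂) = 1404 m/s; transfer-apoherm v_a = √[μ(2/r₂ − 1/a_t)] = 930.3 m/s.
Δv₂ = v_c2 − v_a = 473.4 m/s.
Total Δv = Δv₁ + Δv₂ = 1133 m/s = 1.133 km/s.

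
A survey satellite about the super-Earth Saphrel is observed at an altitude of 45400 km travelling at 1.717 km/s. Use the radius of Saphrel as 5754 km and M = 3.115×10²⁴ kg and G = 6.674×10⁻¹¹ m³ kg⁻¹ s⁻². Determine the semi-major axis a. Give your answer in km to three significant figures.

a ≈ 40100 km

μ = GM = 6.674×10⁻¹¹ × 3.115×10²⁴ = 2.079×10¹⁴ m³/s².
r = 5754 + 45400 = 51154 km = 5.115×10⁷ m.
Specific orbital energy ε = v²/2 − μ/r = (1717)²/2 − 2.079×10¹⁴/5.115×10⁷ = -2.590×10⁶ J/kg.
Since ε = −μ/(2a), a = −μ/(2ε) = 4.013×10⁷ m = 40133 km.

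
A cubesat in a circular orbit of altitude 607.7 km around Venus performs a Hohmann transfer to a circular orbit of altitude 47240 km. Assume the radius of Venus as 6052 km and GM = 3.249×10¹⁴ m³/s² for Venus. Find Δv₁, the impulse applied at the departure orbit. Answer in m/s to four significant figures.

Δv ≈ 2328 m/s

r₁ = 6052 + 607.7 = 6659.7 km = 6.6597×10⁶ m.
r₂ = 6052 + 47240 = 53292 km = 5.3292×10⁷ m.
Transfer ellipse a_t = (r₁ + r₂)/2 = 2.998×10⁷ m.
At r₁: circular v_c1 = √(μ/r₁) = 6985 m/s; transfer-periapsis v_p = √[μ(2/r₁ − 1/a_t)] = 9313 m/s.
Δv₁ = v_p − v_c1 = 2328 m/s.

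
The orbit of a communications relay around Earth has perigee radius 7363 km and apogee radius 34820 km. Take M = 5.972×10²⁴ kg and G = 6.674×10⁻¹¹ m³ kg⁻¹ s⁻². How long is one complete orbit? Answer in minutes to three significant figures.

μ = GM = 6.674×10⁻¹¹ × 5.972×10²⁴ = 3.986×10¹⁴ m³/s².
Semi-major axis a = (r_p + r_a)/2 = (7363.0 + 34820)/2 = 21092 km = 2.109×10⁷ m.
By Kepler's third law T = 2π√(a³/μ) = 2π × 4.852×10³ = 3.049×10⁴ s.
= 508.1 minutes.

T ≈ 508 minutes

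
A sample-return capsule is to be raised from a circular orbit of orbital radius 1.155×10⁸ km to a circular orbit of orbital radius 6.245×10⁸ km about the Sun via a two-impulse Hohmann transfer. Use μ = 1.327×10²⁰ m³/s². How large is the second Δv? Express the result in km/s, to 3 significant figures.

r₁ = 1.155×10⁸ km = 1.155×10¹¹ m.
r₂ = 6.245×10⁸ km = 6.245×10¹¹ m.
Transfer ellipse a_t = (r₁ + r₂)/2 = 3.700×10¹¹ m.
At r₁: circular v_c1 = √(μ/r₁) = 33900 m/s; transfer-perihelion v_p = √[μ(2/r₁ − 1/a_t)] = 44040 m/s.
At r₂: circular v_c2 = √(μ/r₂) = 14580 m/s; transfer-aphelion v_a = √[μ(2/r₂ − 1/a_t)] = 8144 m/s.
Δv₂ = v_c2 − v_a = 6433 m/s.
= 6.433 km/s.

Δv ≈ 6.43 km/s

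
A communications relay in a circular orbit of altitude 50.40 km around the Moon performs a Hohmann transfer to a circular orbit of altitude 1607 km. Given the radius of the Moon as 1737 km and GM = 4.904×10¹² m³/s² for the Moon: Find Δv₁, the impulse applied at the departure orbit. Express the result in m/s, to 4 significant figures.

Δv ≈ 234.6 m/s

r₁ = 1737 + 50.40 = 1787.4 km = 1.7874×10⁶ m.
r₂ = 1737 + 1607 = 3344.0 km = 3.3440×10⁶ m.
Transfer ellipse a_t = (r₁ + r₂)/2 = 2.566×10⁶ m.
At r₁: circular v_c1 = √(μ/r₁) = 1656 m/s; transfer-perilune v_p = √[μ(2/r₁ − 1/a_t)] = 1891 m/s.
Δv₁ = v_p − v_c1 = 234.6 m/s.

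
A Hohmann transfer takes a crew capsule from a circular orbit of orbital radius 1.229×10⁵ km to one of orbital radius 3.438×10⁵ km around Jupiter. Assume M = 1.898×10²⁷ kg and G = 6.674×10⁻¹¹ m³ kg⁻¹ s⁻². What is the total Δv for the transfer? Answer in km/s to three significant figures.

Δv_total ≈ 12.1 km/s

μ = GM = 6.674×10⁻¹¹ × 1.898×10²⁷ = 1.267×10¹⁷ m³/s².
r₁ = 1.229×10⁵ km = 1.229×10⁸ m.
r₂ = 3.438×10⁵ km = 3.438×10⁸ m.
Transfer ellipse a_t = (r₁ + r₂)/2 = 2.334×10⁸ m.
At r₁: circular v_c1 = √(μ/r₁) = 32100 m/s; transfer-perijove v_p = √[μ(2/r₁ − 1/a_t)] = 38970 m/s.
Δv₁ = v_p − v_c1 = 6864 m/s.
At r₂: circular v_c2 = √(μ/r₂) = 19200 m/s; transfer-apojove v_a = √[μ(2/r₂ − 1/a_t)] = 13930 m/s.
Δv₂ = v_c2 − v_a = 5265 m/s.
Total Δv = Δv₁ + Δv₂ = 12130 m/s = 12.13 km/s.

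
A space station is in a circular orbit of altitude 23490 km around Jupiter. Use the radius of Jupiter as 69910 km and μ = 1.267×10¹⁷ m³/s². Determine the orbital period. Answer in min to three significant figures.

T ≈ 266 min

r = 69910 + 23490 = 93400 km = 9.3400×10⁷ m.
Kepler's third law: T = 2π√(r³/μ) = 2π√((9.340×10⁷)³ / 1.267×10¹⁷).
r³/μ = 6.431×10⁶ s², so T = 2π × 2.536×10³ = 1.593×10⁴ s.
Converting: 1.593×10⁴ s ÷ 60.00 = 265.6 min.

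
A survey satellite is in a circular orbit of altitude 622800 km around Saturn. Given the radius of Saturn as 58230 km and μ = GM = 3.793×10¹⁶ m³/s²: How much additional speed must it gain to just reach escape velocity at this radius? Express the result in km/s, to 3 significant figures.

r = 58230 + 622800 = 681030 km = 6.8103×10⁸ m.
Circular speed v_c = √(μ/r) = 7463 m/s.
Escape speed v_esc = √(2μ/r) = √2 × v_c = 10550 m/s.
Δv = v_esc − v_c = 3091 m/s = 3.091 km/s.

Δv ≈ 3.09 km/s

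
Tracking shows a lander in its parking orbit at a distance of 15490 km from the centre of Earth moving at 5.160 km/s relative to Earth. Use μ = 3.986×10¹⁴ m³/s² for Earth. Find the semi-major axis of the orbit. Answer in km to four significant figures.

a ≈ 16050 km

r = 1.549×10⁷ m.
Vis-viva rearranged: 1/a = 2/r − v²/μ = 1.291×10⁻⁷ − 6.680×10⁻⁸ = 6.232×10⁻⁸ m⁻¹.
a = 1.605×10⁷ m = 16047 km.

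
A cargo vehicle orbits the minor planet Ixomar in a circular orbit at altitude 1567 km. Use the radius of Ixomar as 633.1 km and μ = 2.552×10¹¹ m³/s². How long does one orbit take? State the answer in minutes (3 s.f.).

T ≈ 676 minutes

r = 633.1 + 1567 = 2200.1 km = 2.2001×10⁶ m.
Kepler's third law: T = 2π√(r³/μ) = 2π√((2.200×10⁶)³ / 2.552×10¹¹).
r³/μ = 4.173×10⁷ s², so T = 2π × 6.460×10³ = 4.059×10⁴ s.
Converting: 4.059×10⁴ s ÷ 60.00 = 676.5 minutes.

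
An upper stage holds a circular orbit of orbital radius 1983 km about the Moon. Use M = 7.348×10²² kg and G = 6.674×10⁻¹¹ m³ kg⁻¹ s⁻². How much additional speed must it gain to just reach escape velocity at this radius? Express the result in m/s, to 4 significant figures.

μ = GM = 6.674×10⁻¹¹ × 7.348×10²² = 4.904×10¹² m³/s².
r = 1983 km = 1.983×10⁶ m.
Circular speed v_c = √(μ/r) = 1573 m/s.
Escape speed v_esc = √(2μ/r) = √2 × v_c = 2224 m/s.
Δv = v_esc − v_c = 651.4 m/s.

Δv ≈ 651.4 m/s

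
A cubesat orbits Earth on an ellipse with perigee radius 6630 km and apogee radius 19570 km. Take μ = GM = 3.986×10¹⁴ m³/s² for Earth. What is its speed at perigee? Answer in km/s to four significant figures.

v ≈ 9.477 km/s

Semi-major axis a = (r_p + r_a)/2 = 13100 km = 1.310×10⁷ m.
Vis-viva: v² = μ(2/r − 1/a) = 3.986×10¹⁴ × (3.017×10⁻⁷ − 7.634×10⁻⁸) = 8.981×10⁷ m²/s².
v = 9477 m/s = 9.477 km/s.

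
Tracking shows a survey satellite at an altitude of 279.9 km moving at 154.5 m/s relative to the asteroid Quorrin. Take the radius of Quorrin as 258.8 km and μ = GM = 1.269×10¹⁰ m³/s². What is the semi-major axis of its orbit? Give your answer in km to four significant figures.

r = 258.8 + 279.9 = 538.70 km = 5.387×10⁵ m.
Vis-viva rearranged: 1/a = 2/r − v²/μ = 3.713×10⁻⁶ − 1.881×10⁻⁶ = 1.832×10⁻⁶ m⁻¹.
a = 5.460×10⁵ m = 545.97 km.

a ≈ 546.0 km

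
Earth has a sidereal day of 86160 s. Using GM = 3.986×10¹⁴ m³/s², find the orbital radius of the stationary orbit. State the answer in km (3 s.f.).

r_sync ≈ 42200 km

A synchronous orbit has period T, so by Kepler's third law a = (μT²/4π²)^(1/3).
μT²/4π² = 3.986×10¹⁴ × (8.616×10⁴)² / 39.48 = 7.495×10²² m³.
a = 4.216×10⁷ m = 42163 km.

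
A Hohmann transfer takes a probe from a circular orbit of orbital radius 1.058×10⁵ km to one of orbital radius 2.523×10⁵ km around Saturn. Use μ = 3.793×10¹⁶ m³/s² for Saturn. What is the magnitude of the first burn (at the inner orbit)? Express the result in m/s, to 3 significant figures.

Δv ≈ 3540 m/s

r₁ = 1.058×10⁵ km = 1.058×10⁸ m.
r₂ = 2.523×10⁵ km = 2.523×10⁸ m.
Transfer ellipse a_t = (r₁ + r₂)/2 = 1.790×10⁸ m.
At r₁: circular v_c1 = √(μ/r₁) = 18930 m/s; transfer-perikrone v_p = √[μ(2/r₁ − 1/a_t)] = 22480 m/s.
Δv₁ = v_p − v_c1 = 3542 m/s.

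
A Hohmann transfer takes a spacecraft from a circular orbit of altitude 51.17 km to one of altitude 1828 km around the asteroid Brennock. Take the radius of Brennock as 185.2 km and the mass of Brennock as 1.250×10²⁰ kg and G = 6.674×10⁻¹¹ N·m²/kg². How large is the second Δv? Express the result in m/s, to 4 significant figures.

μ = GM = 6.674×10⁻¹¹ × 1.250×10²⁰ = 8.342×10⁹ m³/s².
r₁ = 185.2 + 51.17 = 236.37 km = 2.3637×10⁵ m.
r₂ = 185.2 + 1828 = 2013.2 km = 2.0132×10⁶ m.
Transfer ellipse a_t = (r₁ + r₂)/2 = 1.125×10⁶ m.
At r₁: circular v_c1 = √(μ/r₁) = 187.9 m/s; transfer-periapsis v_p = √[μ(2/r₁ − 1/a_t)] = 251.3 m/s.
At r₂: circular v_c2 = √(μ/r₂) = 64.37 m/s; transfer-apoapsis v_a = √[μ(2/r₂ − 1/a_t)] = 29.51 m/s.
Δv₂ = v_c2 − v_a = 34.86 m/s.

Δv ≈ 34.86 m/s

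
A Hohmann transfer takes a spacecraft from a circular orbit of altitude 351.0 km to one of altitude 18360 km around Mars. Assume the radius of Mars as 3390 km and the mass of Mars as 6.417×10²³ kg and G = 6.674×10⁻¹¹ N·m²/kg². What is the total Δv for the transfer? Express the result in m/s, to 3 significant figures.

Δv_total ≈ 1680 m/s

μ = GM = 6.674×10⁻¹¹ × 6.417×10²³ = 4.283×10¹³ m³/s².
r₁ = 3390 + 351.0 = 3741.0 km = 3.7410×10⁶ m.
r₂ = 3390 + 18360 = 21750 km = 2.1750×10⁷ m.
Transfer ellipse a_t = (r₁ + r₂)/2 = 1.275×10⁷ m.
At r₁: circular v_c1 = √(μ/r₁) = 3383 m/s; transfer-periapsis v_p = √[μ(2/r₁ − 1/a_t)] = 4420 m/s.
Δv₁ = v_p − v_c1 = 1036 m/s.
At r₂: circular v_c2 = √(μ/r₂) = 1403 m/s; transfer-apoapsis v_a = √[μ(2/r₂ − 1/a_t)] = 760.2 m/s.
Δv₂ = v_c2 − v_a = 643.0 m/s.
Total Δv = Δv₁ + Δv₂ = 1679 m/s.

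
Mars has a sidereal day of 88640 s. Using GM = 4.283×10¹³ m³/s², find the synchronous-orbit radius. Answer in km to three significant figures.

r_sync ≈ 20400 km

A synchronous orbit has period T, so by Kepler's third law a = (μT²/4π²)^(1/3).
μT²/4π² = 4.283×10¹³ × (8.864×10⁴)² / 39.48 = 8.524×10²¹ m³.
a = 2.043×10⁷ m = 20428 km.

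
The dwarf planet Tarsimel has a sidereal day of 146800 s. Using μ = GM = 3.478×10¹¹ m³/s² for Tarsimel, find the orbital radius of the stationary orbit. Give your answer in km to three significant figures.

A synchronous orbit has period T, so by Kepler's third law a = (μT²/4π²)^(1/3).
μT²/4π² = 3.478×10¹¹ × (1.468×10⁵)² / 39.48 = 1.899×10²⁰ m³.
a = 5.747×10⁶ m = 5747.4 km.

r_sync ≈ 5750 km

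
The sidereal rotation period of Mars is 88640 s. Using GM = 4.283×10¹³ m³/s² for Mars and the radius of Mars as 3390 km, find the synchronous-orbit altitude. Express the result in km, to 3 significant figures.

h_sync ≈ 17000 km

A synchronous orbit has period T, so by Kepler's third law a = (μT²/4π²)^(1/3).
μT²/4π² = 4.283×10¹³ × (8.864×10⁴)² / 39.48 = 8.524×10²¹ m³.
a = 2.043×10⁷ m = 20428 km.
Altitude h = a − R = 20428 − 3390 = 17038 km.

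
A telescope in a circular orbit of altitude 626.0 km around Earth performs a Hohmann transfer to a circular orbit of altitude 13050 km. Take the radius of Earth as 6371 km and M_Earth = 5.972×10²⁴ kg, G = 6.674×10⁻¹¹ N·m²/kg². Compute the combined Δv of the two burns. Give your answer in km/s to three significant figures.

μ = GM = 6.674×10⁻¹¹ × 5.972×10²⁴ = 3.986×10¹⁴ m³/s².
r₁ = 6371 + 626.0 = 6997.0 km = 6.9970×10⁶ m.
r₂ = 6371 + 13050 = 19421 km = 1.9421×10⁷ m.
Transfer ellipse a_t = (r₁ + r₂)/2 = 1.321×10⁷ m.
At r₁: circular v_c1 = √(μ/r₁) = 7547 m/s; transfer-perigee v_p = √[μ(2/r₁ − 1/a_t)] = 9152 m/s.
Δv₁ = v_p − v_c1 = 1604 m/s.
At r₂: circular v_c2 = √(μ/r₂) = 4530 m/s; transfer-apogee v_a = √[μ(2/r₂ − 1/a_t)] = 3297 m/s.
Δv₂ = v_c2 − v_a = 1233 m/s.
Total Δv = Δv₁ + Δv₂ = 2837 m/s = 2.837 km/s.

Δv_total ≈ 2.84 km/s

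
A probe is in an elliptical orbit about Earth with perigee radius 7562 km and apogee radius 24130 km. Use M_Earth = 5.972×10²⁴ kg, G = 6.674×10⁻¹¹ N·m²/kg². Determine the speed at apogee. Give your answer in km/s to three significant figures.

μ = GM = 6.674×10⁻¹¹ × 5.972×10²⁴ = 3.986×10¹⁴ m³/s².
Semi-major axis a = (r_p + r_a)/2 = 15846 km = 1.585×10⁷ m.
Vis-viva: v² = μ(2/r − 1/a) = 3.986×10¹⁴ × (8.288×10⁻⁸ − 6.311×10⁻⁸) = 7.883×10⁶ m²/s².
v = 2808 m/s = 2.808 km/s.

v ≈ 2.81 km/s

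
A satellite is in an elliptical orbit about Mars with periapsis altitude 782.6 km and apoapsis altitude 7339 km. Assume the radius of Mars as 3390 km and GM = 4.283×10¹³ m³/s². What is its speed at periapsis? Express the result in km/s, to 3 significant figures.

r_p = 3390 + 782.6 = 4172.6 km = 4.1726×10⁶ m.
r_a = 3390 + 7339 = 10729 km = 1.0729×10⁷ m.
Semi-major axis a = (r_p + r_a)/2 = 7450.8 km = 7.451×10⁶ m.
Vis-viva: v² = μ(2/r − 1/a) = 4.283×10¹³ × (4.793×10⁻⁷ − 1.342×10⁻⁷) = 1.478×10⁷ m²/s².
v = 3845 m/s = 3.845 km/s.

v ≈ 3.84 km/s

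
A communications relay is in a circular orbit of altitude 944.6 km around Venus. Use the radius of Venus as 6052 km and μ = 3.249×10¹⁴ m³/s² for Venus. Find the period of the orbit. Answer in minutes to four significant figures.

T ≈ 107.5 minutes

r = 6052 + 944.6 = 6996.6 km = 6.9966×10⁶ m.
Kepler's third law: T = 2π√(r³/μ) = 2π√((6.997×10⁶)³ / 3.249×10¹⁴).
r³/μ = 1.054×10⁶ s², so T = 2π × 1.027×10³ = 6.451×10³ s.
Converting: 6.451×10³ s ÷ 60.00 = 107.5 minutes.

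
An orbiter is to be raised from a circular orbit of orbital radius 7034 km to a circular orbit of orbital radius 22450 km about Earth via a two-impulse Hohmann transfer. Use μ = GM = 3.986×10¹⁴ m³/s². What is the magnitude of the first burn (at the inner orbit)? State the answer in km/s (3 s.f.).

Δv ≈ 1.76 km/s

r₁ = 7034 km = 7.034×10⁶ m.
r₂ = 22450 km = 2.245×10⁷ m.
Transfer ellipse a_t = (r₁ + r₂)/2 = 1.474×10⁷ m.
At r₁: circular v_c1 = √(μ/r₁) = 7528 m/s; transfer-perigee v_p = √[μ(2/r₁ − 1/a_t)] = 9290 m/s.
Δv₁ = v_p − v_c1 = 1762 m/s.
= 1.762 km/s.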